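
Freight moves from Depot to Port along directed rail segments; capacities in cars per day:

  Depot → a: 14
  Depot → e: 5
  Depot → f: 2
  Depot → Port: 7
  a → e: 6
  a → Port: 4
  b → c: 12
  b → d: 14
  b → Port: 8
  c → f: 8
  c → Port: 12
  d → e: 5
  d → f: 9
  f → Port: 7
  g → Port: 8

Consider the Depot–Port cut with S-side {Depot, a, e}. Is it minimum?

Given cut capacity: 2 + 7 + 4 = 13.
Augment Depot→Port: bottleneck 7, flow now 7.
Augment Depot→a→Port: bottleneck 4, flow now 11.
Augment Depot→f→Port: bottleneck 2, flow now 13.
No augmenting path remains; maximum flow = 13.
Cut capacity 13 equals the max flow, so it is a minimum cut.

Yes — it is a minimum cut (capacity 13).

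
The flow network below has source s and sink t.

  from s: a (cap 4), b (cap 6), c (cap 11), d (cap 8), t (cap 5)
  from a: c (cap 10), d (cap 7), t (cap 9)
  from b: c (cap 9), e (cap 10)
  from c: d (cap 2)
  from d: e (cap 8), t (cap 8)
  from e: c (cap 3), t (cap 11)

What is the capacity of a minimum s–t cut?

25

Augment s→t: bottleneck 5, flow now 5.
Augment s→a→t: bottleneck 4, flow now 9.
Augment s→d→t: bottleneck 8, flow now 17.
Augment s→b→e→t: bottleneck 6, flow now 23.
Augment s→c→d→e→t: bottleneck 2, flow now 25.
No augmenting path remains; maximum flow = 25.
By max-flow min-cut, the minimum cut capacity equals the max flow.
In the residual graph, reachable from s: {s, c}.
Min-cut edges: s→a (4), s→b (6), s→d (8), s→t (5), c→d (2); capacity 4 + 6 + 8 + 5 + 2 = 25.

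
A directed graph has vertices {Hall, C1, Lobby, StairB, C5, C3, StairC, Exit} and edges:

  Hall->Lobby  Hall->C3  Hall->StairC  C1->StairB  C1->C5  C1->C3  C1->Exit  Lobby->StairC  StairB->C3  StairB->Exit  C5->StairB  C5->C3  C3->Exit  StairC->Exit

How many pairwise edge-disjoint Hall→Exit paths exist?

2

Assign every edge capacity 1; by Menger, the answer equals the max flow.
Path Hall→C3→Exit (+1); total 1.
Path Hall→StairC→Exit (+1); total 2.
No residual Hall→Exit path; max flow = 2.
Certifying cut of size 2: {Hall→C3, StairC→Exit}.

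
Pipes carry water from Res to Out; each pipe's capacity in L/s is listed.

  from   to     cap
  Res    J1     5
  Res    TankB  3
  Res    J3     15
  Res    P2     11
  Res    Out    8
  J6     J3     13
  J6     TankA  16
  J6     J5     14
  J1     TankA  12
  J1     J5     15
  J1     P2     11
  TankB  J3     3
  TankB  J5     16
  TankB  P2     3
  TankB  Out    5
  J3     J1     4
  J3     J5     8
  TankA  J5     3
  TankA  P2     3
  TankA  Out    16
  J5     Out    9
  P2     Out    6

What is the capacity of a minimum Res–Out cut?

34

Augment Res→Out: bottleneck 8, flow now 8.
Augment Res→TankB→Out: bottleneck 3, flow now 11.
Augment Res→P2→Out: bottleneck 6, flow now 17.
Augment Res→J1→TankA→Out: bottleneck 5, flow now 22.
Augment Res→J3→J5→Out: bottleneck 8, flow now 30.
Augment Res→J3→J1→TankA→Out: bottleneck 4, flow now 34.
No augmenting path remains; maximum flow = 34.
By max-flow min-cut, the minimum cut capacity equals the max flow.
In the residual graph, reachable from Res: {Res, J3, P2}.
Min-cut edges: Res→J1 (5), Res→TankB (3), Res→Out (8), J3→J1 (4), J3→J5 (8), P2→Out (6); capacity 5 + 3 + 8 + 4 + 8 + 6 = 34.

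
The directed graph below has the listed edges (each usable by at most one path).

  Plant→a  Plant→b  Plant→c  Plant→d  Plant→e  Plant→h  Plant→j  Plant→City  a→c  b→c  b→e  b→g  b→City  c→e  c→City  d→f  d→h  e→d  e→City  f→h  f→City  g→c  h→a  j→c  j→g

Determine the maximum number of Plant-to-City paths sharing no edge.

5

Assign every edge capacity 1; by Menger, the answer equals the max flow.
Path Plant→City (+1); total 1.
Path Plant→b→City (+1); total 2.
Path Plant→c→City (+1); total 3.
Path Plant→e→City (+1); total 4.
Path Plant→d→f→City (+1); total 5.
No residual Plant→City path; max flow = 5.
Certifying cut of size 5: {Plant→City, Plant→b, c→City, d→f, e→City}.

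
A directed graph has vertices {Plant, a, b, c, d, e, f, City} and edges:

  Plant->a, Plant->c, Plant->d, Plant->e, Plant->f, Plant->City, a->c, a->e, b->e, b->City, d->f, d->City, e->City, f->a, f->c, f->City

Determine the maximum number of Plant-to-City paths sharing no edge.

4

Assign every edge capacity 1; by Menger, the answer equals the max flow.
Path Plant→City (+1); total 1.
Path Plant→d→City (+1); total 2.
Path Plant→e→City (+1); total 3.
Path Plant→f→City (+1); total 4.
No residual Plant→City path; max flow = 4.
Certifying cut of size 4: {Plant→City, Plant→d, Plant→f, e→City}.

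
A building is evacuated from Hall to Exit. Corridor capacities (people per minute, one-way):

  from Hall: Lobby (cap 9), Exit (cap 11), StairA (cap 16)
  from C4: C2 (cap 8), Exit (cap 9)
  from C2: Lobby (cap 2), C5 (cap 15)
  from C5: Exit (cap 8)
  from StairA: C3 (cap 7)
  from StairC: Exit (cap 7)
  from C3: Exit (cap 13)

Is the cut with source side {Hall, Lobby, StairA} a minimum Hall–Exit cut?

Given cut capacity: 11 + 7 = 18.
Augment Hall→Exit: bottleneck 11, flow now 11.
Augment Hall→StairA→C3→Exit: bottleneck 7, flow now 18.
No augmenting path remains; maximum flow = 18.
Cut capacity 18 equals the max flow, so it is a minimum cut.

Yes — it is a minimum cut (capacity 18).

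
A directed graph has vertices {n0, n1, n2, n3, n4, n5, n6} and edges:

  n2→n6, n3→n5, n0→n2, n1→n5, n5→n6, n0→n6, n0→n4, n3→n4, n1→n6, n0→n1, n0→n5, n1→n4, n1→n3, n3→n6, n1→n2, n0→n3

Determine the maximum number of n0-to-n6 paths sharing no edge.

Assign every edge capacity 1; by Menger, the answer equals the max flow.
Path n0→n6 (+1); total 1.
Path n0→n1→n6 (+1); total 2.
Path n0→n2→n6 (+1); total 3.
Path n0→n3→n6 (+1); total 4.
Path n0→n5→n6 (+1); total 5.
No residual n0→n6 path; max flow = 5.
Certifying cut of size 5: {n0→n1, n0→n2, n0→n3, n0→n5, n0→n6}.

5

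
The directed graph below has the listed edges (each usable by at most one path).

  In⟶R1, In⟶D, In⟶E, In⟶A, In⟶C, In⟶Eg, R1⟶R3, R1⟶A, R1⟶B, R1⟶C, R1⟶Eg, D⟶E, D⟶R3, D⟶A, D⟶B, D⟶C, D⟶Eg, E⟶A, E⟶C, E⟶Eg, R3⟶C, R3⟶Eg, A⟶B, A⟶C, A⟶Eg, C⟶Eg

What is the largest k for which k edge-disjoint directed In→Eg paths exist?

6

Assign every edge capacity 1; by Menger, the answer equals the max flow.
Path In→Eg (+1); total 1.
Path In→R1→Eg (+1); total 2.
Path In→D→Eg (+1); total 3.
Path In→E→Eg (+1); total 4.
Path In→A→Eg (+1); total 5.
Path In→C→Eg (+1); total 6.
No residual In→Eg path; max flow = 6.
Certifying cut of size 6: {In→A, In→C, In→D, In→E, In→Eg, In→R1}.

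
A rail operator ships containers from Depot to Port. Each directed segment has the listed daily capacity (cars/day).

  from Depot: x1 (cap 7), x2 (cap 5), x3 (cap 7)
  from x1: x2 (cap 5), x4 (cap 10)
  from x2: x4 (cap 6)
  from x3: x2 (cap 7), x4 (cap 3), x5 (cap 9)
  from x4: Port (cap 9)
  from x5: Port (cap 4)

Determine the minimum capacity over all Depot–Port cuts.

Augment Depot→x1→x4→Port: bottleneck 7, flow now 7.
Augment Depot→x2→x4→Port: bottleneck 2, flow now 9.
Augment Depot→x3→x5→Port: bottleneck 4, flow now 13.
No augmenting path remains; maximum flow = 13.
By max-flow min-cut, the minimum cut capacity equals the max flow.
In the residual graph, reachable from Depot: {Depot, x1, x2, x3, x4, x5}.
Min-cut edges: x4→Port (9), x5→Port (4); capacity 9 + 4 = 13.

13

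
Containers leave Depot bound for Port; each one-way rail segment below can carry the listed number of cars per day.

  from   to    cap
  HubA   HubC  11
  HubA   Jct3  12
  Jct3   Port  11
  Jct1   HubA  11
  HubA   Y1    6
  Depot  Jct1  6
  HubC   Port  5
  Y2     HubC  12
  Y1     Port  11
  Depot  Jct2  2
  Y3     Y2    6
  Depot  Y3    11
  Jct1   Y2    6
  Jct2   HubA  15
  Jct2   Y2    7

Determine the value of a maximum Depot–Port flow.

Augment Depot→Jct2→Y2→HubC→Port: bottleneck 2, flow now 2.
Augment Depot→Y3→Y2→HubC→Port: bottleneck 3, flow now 5.
Augment Depot→Jct1→HubA→Jct3→Port: bottleneck 6, flow now 11.
Augment Depot→Y3→Y2→Jct2→HubA→Jct3→Port: bottleneck 2, flow now 13. (uses reverse residual edge)
No augmenting path remains; maximum flow = 13.
In the residual graph, reachable from Depot: {Depot, Y3, Y2, HubC}.
Min-cut edges: Depot→Jct2 (2), Depot→Jct1 (6), HubC→Port (5); capacity 2 + 6 + 5 = 13.
This cut is saturated, so no flow can exceed 13.

13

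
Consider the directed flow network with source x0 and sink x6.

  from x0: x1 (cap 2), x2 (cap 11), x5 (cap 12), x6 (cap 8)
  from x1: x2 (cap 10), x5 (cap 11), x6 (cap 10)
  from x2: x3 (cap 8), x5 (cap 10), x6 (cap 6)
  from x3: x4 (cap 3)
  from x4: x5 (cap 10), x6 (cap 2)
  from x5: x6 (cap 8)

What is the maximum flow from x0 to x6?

Augment x0→x6: bottleneck 8, flow now 8.
Augment x0→x1→x6: bottleneck 2, flow now 10.
Augment x0→x2→x6: bottleneck 6, flow now 16.
Augment x0→x5→x6: bottleneck 8, flow now 24.
Augment x0→x2→x3→x4→x6: bottleneck 2, flow now 26.
No augmenting path remains; maximum flow = 26.
In the residual graph, reachable from x0: {x0, x2, x3, x4, x5}.
Min-cut edges: x0→x1 (2), x0→x6 (8), x2→x6 (6), x4→x6 (2), x5→x6 (8); capacity 2 + 8 + 6 + 2 + 8 = 26.
This cut is saturated, so no flow can exceed 26.

26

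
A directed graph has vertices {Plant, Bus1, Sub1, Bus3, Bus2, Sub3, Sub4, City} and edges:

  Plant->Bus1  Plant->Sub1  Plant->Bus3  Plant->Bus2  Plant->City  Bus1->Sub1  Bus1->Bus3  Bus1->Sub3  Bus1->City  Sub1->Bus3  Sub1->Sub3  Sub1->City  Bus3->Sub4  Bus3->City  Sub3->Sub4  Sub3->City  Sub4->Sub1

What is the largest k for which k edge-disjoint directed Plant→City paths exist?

4

Assign every edge capacity 1; by Menger, the answer equals the max flow.
Path Plant→City (+1); total 1.
Path Plant→Bus1→City (+1); total 2.
Path Plant→Sub1→City (+1); total 3.
Path Plant→Bus3→City (+1); total 4.
No residual Plant→City path; max flow = 4.
Certifying cut of size 4: {Plant→Bus1, Plant→Bus3, Plant→City, Plant→Sub1}.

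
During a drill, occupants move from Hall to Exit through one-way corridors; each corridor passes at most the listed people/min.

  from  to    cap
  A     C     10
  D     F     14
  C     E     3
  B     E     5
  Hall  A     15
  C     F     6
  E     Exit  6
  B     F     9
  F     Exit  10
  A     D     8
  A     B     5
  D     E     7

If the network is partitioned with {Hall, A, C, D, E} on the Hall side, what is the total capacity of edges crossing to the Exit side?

Edges leaving {Hall, A, C, D, E}: A→B (5), C→F (6), D→F (14), E→Exit (6).
Cut capacity = 5 + 6 + 14 + 6 = 31.

31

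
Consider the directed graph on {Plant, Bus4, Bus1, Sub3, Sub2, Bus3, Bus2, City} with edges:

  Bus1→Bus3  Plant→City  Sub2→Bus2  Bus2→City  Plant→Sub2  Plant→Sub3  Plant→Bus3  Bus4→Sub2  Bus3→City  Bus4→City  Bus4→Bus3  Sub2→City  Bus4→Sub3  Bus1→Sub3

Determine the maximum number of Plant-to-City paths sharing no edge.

Assign every edge capacity 1; by Menger, the answer equals the max flow.
Path Plant→City (+1); total 1.
Path Plant→Sub2→City (+1); total 2.
Path Plant→Bus3→City (+1); total 3.
No residual Plant→City path; max flow = 3.
Certifying cut of size 3: {Plant→Bus3, Plant→City, Plant→Sub2}.

3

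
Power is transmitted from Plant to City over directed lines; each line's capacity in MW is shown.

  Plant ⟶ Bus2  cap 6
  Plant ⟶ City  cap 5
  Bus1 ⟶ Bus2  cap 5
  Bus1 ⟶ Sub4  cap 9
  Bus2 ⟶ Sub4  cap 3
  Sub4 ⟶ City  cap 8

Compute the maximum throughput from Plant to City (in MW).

8

Augment Plant→City: bottleneck 5, flow now 5.
Augment Plant→Bus2→Sub4→City: bottleneck 3, flow now 8.
No augmenting path remains; maximum flow = 8.
In the residual graph, reachable from Plant: {Plant, Bus2}.
Min-cut edges: Plant→City (5), Bus2→Sub4 (3); capacity 5 + 3 = 8.
This cut is saturated, so no flow can exceed 8.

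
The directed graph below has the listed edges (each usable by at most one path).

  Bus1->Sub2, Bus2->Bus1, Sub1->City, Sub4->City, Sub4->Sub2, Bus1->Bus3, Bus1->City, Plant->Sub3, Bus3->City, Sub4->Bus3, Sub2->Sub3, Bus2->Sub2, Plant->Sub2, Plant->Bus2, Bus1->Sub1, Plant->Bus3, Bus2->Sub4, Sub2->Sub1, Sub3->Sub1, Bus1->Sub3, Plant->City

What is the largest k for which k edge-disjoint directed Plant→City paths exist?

Assign every edge capacity 1; by Menger, the answer equals the max flow.
Path Plant→City (+1); total 1.
Path Plant→Bus3→City (+1); total 2.
Path Plant→Bus2→Bus1→City (+1); total 3.
Path Plant→Sub2→Sub1→City (+1); total 4.
No residual Plant→City path; max flow = 4.
Certifying cut of size 4: {Plant→Bus2, Plant→Bus3, Plant→City, Sub1→City}.

4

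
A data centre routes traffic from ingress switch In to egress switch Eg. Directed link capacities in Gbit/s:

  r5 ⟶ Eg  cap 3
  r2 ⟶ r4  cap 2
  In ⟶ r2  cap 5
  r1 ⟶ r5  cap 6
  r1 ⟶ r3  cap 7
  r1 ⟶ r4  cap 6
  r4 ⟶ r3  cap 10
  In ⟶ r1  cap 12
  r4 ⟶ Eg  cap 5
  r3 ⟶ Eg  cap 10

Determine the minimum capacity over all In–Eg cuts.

14

Augment In→r1→r3→Eg: bottleneck 7, flow now 7.
Augment In→r1→r4→Eg: bottleneck 5, flow now 12.
Augment In→r2→r4→r3→Eg: bottleneck 2, flow now 14.
No augmenting path remains; maximum flow = 14.
By max-flow min-cut, the minimum cut capacity equals the max flow.
In the residual graph, reachable from In: {In, r2}.
Min-cut edges: In→r1 (12), r2→r4 (2); capacity 12 + 2 = 14.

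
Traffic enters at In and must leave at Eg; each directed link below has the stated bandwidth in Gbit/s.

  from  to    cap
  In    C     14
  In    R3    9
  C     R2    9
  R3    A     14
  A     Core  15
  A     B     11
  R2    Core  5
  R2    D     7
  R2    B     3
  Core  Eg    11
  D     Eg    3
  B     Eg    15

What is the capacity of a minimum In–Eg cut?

Augment In→C→R2→Core→Eg: bottleneck 5, flow now 5.
Augment In→C→R2→D→Eg: bottleneck 3, flow now 8.
Augment In→C→R2→B→Eg: bottleneck 1, flow now 9.
Augment In→R3→A→Core→Eg: bottleneck 6, flow now 15.
Augment In→R3→A→B→Eg: bottleneck 3, flow now 18.
No augmenting path remains; maximum flow = 18.
By max-flow min-cut, the minimum cut capacity equals the max flow.
In the residual graph, reachable from In: {In, C}.
Min-cut edges: In→R3 (9), C→R2 (9); capacity 9 + 9 = 18.

18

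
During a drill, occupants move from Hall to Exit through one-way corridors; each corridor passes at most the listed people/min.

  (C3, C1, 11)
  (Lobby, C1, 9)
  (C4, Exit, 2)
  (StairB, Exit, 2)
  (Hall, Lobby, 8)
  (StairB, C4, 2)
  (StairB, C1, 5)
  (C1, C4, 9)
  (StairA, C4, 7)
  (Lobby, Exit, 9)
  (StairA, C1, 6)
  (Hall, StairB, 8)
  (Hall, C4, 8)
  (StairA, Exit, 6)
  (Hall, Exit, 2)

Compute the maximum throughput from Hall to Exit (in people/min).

14

Augment Hall→Exit: bottleneck 2, flow now 2.
Augment Hall→StairB→Exit: bottleneck 2, flow now 4.
Augment Hall→Lobby→Exit: bottleneck 8, flow now 12.
Augment Hall→C4→Exit: bottleneck 2, flow now 14.
No augmenting path remains; maximum flow = 14.
In the residual graph, reachable from Hall: {Hall, StairB, C1, C4}.
Min-cut edges: Hall→Lobby (8), Hall→Exit (2), StairB→Exit (2), C4→Exit (2); capacity 8 + 2 + 2 + 2 = 14.
This cut is saturated, so no flow can exceed 14.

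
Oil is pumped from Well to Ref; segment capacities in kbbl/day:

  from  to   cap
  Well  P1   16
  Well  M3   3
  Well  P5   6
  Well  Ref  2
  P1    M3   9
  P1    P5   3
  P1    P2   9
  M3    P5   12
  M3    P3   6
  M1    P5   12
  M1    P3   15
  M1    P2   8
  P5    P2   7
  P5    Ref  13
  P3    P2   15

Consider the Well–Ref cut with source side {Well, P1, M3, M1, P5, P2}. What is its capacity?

36

Edges leaving {Well, P1, M3, M1, P5, P2}: Well→Ref (2), M3→P3 (6), M1→P3 (15), P5→Ref (13).
Cut capacity = 2 + 6 + 15 + 13 = 36.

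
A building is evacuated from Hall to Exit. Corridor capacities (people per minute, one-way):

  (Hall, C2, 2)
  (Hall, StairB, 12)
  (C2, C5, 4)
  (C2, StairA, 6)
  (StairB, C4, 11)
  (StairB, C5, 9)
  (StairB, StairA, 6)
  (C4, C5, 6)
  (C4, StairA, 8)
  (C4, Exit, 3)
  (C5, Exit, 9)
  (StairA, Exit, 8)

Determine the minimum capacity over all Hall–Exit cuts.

14

Augment Hall→C2→C5→Exit: bottleneck 2, flow now 2.
Augment Hall→StairB→C4→Exit: bottleneck 3, flow now 5.
Augment Hall→StairB→C5→Exit: bottleneck 7, flow now 12.
Augment Hall→StairB→StairA→Exit: bottleneck 2, flow now 14.
No augmenting path remains; maximum flow = 14.
By max-flow min-cut, the minimum cut capacity equals the max flow.
In the residual graph, reachable from Hall: {Hall}.
Min-cut edges: Hall→C2 (2), Hall→StairB (12); capacity 2 + 12 = 14.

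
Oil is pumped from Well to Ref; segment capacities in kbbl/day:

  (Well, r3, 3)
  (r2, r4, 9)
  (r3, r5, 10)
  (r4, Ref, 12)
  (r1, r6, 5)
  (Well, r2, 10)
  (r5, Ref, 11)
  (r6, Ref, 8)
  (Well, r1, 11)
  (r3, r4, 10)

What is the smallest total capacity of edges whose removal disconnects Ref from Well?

17

Augment Well→r1→r6→Ref: bottleneck 5, flow now 5.
Augment Well→r2→r4→Ref: bottleneck 9, flow now 14.
Augment Well→r3→r4→Ref: bottleneck 3, flow now 17.
No augmenting path remains; maximum flow = 17.
By max-flow min-cut, the minimum cut capacity equals the max flow.
In the residual graph, reachable from Well: {Well, r1, r2}.
Min-cut edges: Well→r3 (3), r1→r6 (5), r2→r4 (9); capacity 3 + 5 + 9 = 17.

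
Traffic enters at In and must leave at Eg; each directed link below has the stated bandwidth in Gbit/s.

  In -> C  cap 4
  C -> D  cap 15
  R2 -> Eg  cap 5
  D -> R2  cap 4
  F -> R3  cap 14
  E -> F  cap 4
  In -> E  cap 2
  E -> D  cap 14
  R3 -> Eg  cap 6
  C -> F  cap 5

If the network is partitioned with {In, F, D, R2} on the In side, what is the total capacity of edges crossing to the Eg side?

25

Edges leaving {In, F, D, R2}: In→E (2), In→C (4), F→R3 (14), R2→Eg (5).
Cut capacity = 2 + 4 + 14 + 5 = 25.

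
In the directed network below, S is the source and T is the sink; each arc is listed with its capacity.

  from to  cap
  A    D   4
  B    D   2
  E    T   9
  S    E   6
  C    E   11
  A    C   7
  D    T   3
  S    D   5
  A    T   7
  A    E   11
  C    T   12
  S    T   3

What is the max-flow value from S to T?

12

Augment S→T: bottleneck 3, flow now 3.
Augment S→D→T: bottleneck 3, flow now 6.
Augment S→E→T: bottleneck 6, flow now 12.
No augmenting path remains; maximum flow = 12.
In the residual graph, reachable from S: {S, D}.
Min-cut edges: S→E (6), S→T (3), D→T (3); capacity 6 + 3 + 3 = 12.
This cut is saturated, so no flow can exceed 12.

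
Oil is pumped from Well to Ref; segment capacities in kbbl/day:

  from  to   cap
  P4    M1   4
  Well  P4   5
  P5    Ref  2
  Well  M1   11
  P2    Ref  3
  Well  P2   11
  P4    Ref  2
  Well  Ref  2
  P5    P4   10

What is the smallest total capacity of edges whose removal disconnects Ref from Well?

Augment Well→Ref: bottleneck 2, flow now 2.
Augment Well→P2→Ref: bottleneck 3, flow now 5.
Augment Well→P4→Ref: bottleneck 2, flow now 7.
No augmenting path remains; maximum flow = 7.
By max-flow min-cut, the minimum cut capacity equals the max flow.
In the residual graph, reachable from Well: {Well, P2, M1, P4}.
Min-cut edges: Well→Ref (2), P2→Ref (3), P4→Ref (2); capacity 2 + 3 + 2 = 7.

7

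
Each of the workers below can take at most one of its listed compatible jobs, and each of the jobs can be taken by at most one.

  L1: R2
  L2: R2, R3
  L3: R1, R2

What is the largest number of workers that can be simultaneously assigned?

3

Unit-capacity flow: source→left, listed edges, right→sink; max matching = max flow.
Augmenting path L1→R2 (+1); matched 1.
Augmenting path L2→R3 (+1); matched 2.
Augmenting path L3→R1 (+1); matched 3.
No augmenting path remains; maximum matching = 3.
König certificate: {L1, L2, L3} is a vertex cover of size 3 (every listed pair touches it), so no matching can be larger.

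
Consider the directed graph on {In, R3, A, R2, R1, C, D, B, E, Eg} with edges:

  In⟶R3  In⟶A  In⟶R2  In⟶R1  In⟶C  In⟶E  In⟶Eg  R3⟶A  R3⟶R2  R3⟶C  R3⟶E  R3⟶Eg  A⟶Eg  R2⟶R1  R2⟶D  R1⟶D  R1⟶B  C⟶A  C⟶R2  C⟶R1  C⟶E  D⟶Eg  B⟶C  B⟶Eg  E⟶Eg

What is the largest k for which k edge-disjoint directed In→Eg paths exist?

Assign every edge capacity 1; by Menger, the answer equals the max flow.
Path In→Eg (+1); total 1.
Path In→R3→Eg (+1); total 2.
Path In→A→Eg (+1); total 3.
Path In→E→Eg (+1); total 4.
Path In→R2→D→Eg (+1); total 5.
Path In→R1→B→Eg (+1); total 6.
No residual In→Eg path; max flow = 6.
Certifying cut of size 6: {A→Eg, D→Eg, E→Eg, In→Eg, In→R3, R1→B}.

6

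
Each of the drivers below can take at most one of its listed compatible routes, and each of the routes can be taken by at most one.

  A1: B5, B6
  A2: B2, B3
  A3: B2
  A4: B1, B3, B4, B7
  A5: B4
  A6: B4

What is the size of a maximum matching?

Unit-capacity flow: source→left, listed edges, right→sink; max matching = max flow.
Augmenting path A1→B5 (+1); matched 1.
Augmenting path A2→B2 (+1); matched 2.
Augmenting path A4→B1 (+1); matched 3.
Augmenting path A5→B4 (+1); matched 4.
Augmenting path A3→B2→A2→B3 (+1); matched 5.
No augmenting path remains; maximum matching = 5.
König certificate: {A1, A2, A3, A4, B4} is a vertex cover of size 5 (every listed pair touches it), so no matching can be larger.

5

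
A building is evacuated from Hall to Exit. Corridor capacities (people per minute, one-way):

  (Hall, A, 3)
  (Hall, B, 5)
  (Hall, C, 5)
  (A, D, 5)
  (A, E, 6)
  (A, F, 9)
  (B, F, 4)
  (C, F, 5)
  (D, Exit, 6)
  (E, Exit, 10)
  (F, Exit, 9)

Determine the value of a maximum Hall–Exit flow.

Augment Hall→A→D→Exit: bottleneck 3, flow now 3.
Augment Hall→B→F→Exit: bottleneck 4, flow now 7.
Augment Hall→C→F→Exit: bottleneck 5, flow now 12.
No augmenting path remains; maximum flow = 12.
In the residual graph, reachable from Hall: {Hall, B}.
Min-cut edges: Hall→A (3), Hall→C (5), B→F (4); capacity 3 + 5 + 4 = 12.
This cut is saturated, so no flow can exceed 12.

12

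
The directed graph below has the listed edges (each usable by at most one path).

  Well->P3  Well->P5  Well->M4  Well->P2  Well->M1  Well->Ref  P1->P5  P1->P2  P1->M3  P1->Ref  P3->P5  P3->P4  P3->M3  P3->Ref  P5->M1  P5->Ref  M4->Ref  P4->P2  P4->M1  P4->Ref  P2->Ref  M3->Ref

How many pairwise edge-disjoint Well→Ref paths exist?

Assign every edge capacity 1; by Menger, the answer equals the max flow.
Path Well→Ref (+1); total 1.
Path Well→P3→Ref (+1); total 2.
Path Well→P5→Ref (+1); total 3.
Path Well→M4→Ref (+1); total 4.
Path Well→P2→Ref (+1); total 5.
No residual Well→Ref path; max flow = 5.
Certifying cut of size 5: {Well→M4, Well→P2, Well→P3, Well→P5, Well→Ref}.

5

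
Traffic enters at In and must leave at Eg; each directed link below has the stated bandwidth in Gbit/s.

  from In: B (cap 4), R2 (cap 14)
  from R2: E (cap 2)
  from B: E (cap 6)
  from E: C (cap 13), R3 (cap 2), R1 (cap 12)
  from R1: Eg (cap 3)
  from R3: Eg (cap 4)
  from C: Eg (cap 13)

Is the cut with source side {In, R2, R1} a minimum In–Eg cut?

Given cut capacity: 4 + 2 + 3 = 9.
Augment In→R2→E→R1→Eg: bottleneck 2, flow now 2.
Augment In→B→E→R1→Eg: bottleneck 1, flow now 3.
Augment In→B→E→R3→Eg: bottleneck 2, flow now 5.
Augment In→B→E→C→Eg: bottleneck 1, flow now 6.
No augmenting path remains; maximum flow = 6.
In the residual graph, reachable from In: {In, R2}.
Min-cut edges: In→B (4), R2→E (2); capacity 4 + 2 = 6.
Cut capacity 9 exceeds the max flow 6, so it is not minimum.

No — its capacity is 9, but the minimum cut has capacity 6.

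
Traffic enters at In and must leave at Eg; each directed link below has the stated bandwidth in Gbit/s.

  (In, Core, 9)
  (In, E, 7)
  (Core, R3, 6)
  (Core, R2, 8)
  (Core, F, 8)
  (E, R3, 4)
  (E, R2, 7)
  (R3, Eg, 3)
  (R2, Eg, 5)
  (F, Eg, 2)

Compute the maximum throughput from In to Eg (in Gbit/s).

Augment In→Core→R3→Eg: bottleneck 3, flow now 3.
Augment In→Core→R2→Eg: bottleneck 5, flow now 8.
Augment In→Core→F→Eg: bottleneck 1, flow now 9.
Augment In→E→R3→Core→F→Eg: bottleneck 1, flow now 10. (uses reverse residual edge)
No augmenting path remains; maximum flow = 10.
In the residual graph, reachable from In: {In, Core, E, R3, R2, F}.
Min-cut edges: R3→Eg (3), R2→Eg (5), F→Eg (2); capacity 3 + 5 + 2 = 10.
This cut is saturated, so no flow can exceed 10.

10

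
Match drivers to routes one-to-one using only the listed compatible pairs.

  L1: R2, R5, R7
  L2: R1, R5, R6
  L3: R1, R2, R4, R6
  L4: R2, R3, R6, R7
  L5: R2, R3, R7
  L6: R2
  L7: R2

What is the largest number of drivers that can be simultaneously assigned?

6

Unit-capacity flow: source→left, listed edges, right→sink; max matching = max flow.
Augmenting path L1→R2 (+1); matched 1.
Augmenting path L2→R1 (+1); matched 2.
Augmenting path L3→R4 (+1); matched 3.
Augmenting path L4→R3 (+1); matched 4.
Augmenting path L5→R7 (+1); matched 5.
Augmenting path L6→R2→L1→R5 (+1); matched 6.
No augmenting path remains; maximum matching = 6.
König certificate: {L1, L2, L3, L4, L5, R2} is a vertex cover of size 6 (every listed pair touches it), so no matching can be larger.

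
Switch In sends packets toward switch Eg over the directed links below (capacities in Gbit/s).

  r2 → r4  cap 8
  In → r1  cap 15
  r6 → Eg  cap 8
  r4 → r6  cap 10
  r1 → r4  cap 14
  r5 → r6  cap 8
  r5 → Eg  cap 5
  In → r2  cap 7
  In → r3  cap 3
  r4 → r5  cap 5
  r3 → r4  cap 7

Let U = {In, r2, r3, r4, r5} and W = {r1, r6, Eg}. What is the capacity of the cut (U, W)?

38

Edges leaving {In, r2, r3, r4, r5}: In→r1 (15), r4→r6 (10), r5→r6 (8), r5→Eg (5).
Cut capacity = 15 + 10 + 8 + 5 = 38.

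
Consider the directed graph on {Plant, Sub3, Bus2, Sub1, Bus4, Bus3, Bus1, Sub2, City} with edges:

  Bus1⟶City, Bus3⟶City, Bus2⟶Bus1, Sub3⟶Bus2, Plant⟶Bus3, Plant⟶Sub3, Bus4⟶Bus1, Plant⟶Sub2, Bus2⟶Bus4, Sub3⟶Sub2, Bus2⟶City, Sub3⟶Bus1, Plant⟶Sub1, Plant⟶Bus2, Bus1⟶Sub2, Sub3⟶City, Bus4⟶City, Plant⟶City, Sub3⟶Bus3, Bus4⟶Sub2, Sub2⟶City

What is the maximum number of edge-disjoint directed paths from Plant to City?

Assign every edge capacity 1; by Menger, the answer equals the max flow.
Path Plant→City (+1); total 1.
Path Plant→Sub3→City (+1); total 2.
Path Plant→Bus2→City (+1); total 3.
Path Plant→Bus3→City (+1); total 4.
Path Plant→Sub2→City (+1); total 5.
No residual Plant→City path; max flow = 5.
Certifying cut of size 5: {Plant→Bus2, Plant→Bus3, Plant→City, Plant→Sub2, Plant→Sub3}.

5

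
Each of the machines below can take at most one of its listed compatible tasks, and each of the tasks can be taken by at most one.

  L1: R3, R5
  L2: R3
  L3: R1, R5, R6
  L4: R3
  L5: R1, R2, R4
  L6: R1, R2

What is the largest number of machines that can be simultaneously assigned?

5

Unit-capacity flow: source→left, listed edges, right→sink; max matching = max flow.
Augmenting path L1→R3 (+1); matched 1.
Augmenting path L3→R1 (+1); matched 2.
Augmenting path L5→R2 (+1); matched 3.
Augmenting path L2→R3→L1→R5 (+1); matched 4.
Augmenting path L6→R1→L3→R6 (+1); matched 5.
No augmenting path remains; maximum matching = 5.
König certificate: {L1, L3, L5, L6, R3} is a vertex cover of size 5 (every listed pair touches it), so no matching can be larger.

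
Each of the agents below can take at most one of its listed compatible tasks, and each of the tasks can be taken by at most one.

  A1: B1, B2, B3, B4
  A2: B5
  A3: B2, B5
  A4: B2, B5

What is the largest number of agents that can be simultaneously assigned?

Unit-capacity flow: source→left, listed edges, right→sink; max matching = max flow.
Augmenting path A1→B1 (+1); matched 1.
Augmenting path A2→B5 (+1); matched 2.
Augmenting path A3→B2 (+1); matched 3.
No augmenting path remains; maximum matching = 3.
König certificate: {A1, B2, B5} is a vertex cover of size 3 (every listed pair touches it), so no matching can be larger.

3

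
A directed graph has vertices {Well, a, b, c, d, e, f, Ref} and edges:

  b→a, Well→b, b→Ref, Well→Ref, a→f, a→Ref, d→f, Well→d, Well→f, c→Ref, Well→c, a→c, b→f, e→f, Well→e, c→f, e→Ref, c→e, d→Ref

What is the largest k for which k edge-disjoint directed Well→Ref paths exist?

5

Assign every edge capacity 1; by Menger, the answer equals the max flow.
Path Well→Ref (+1); total 1.
Path Well→b→Ref (+1); total 2.
Path Well→c→Ref (+1); total 3.
Path Well→d→Ref (+1); total 4.
Path Well→e→Ref (+1); total 5.
No residual Well→Ref path; max flow = 5.
Certifying cut of size 5: {Well→Ref, Well→b, Well→c, Well→d, Well→e}.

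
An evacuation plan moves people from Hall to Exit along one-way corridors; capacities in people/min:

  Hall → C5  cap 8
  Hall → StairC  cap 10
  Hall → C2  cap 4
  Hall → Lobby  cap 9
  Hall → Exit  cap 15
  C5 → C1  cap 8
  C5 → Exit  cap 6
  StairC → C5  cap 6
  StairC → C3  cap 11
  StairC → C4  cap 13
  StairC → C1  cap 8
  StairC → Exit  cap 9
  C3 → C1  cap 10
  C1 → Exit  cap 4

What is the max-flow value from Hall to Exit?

33

Augment Hall→Exit: bottleneck 15, flow now 15.
Augment Hall→C5→Exit: bottleneck 6, flow now 21.
Augment Hall→StairC→Exit: bottleneck 9, flow now 30.
Augment Hall→C5→C1→Exit: bottleneck 2, flow now 32.
Augment Hall→StairC→C1→Exit: bottleneck 1, flow now 33.
No augmenting path remains; maximum flow = 33.
In the residual graph, reachable from Hall: {Hall, C2, Lobby}.
Min-cut edges: Hall→C5 (8), Hall→StairC (10), Hall→Exit (15); capacity 8 + 10 + 15 = 33.
This cut is saturated, so no flow can exceed 33.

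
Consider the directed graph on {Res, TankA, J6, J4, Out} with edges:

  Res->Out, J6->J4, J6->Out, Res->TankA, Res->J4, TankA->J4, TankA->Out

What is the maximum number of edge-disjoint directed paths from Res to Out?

2

Assign every edge capacity 1; by Menger, the answer equals the max flow.
Path Res→Out (+1); total 1.
Path Res→TankA→Out (+1); total 2.
No residual Res→Out path; max flow = 2.
Certifying cut of size 2: {Res→Out, Res→TankA}.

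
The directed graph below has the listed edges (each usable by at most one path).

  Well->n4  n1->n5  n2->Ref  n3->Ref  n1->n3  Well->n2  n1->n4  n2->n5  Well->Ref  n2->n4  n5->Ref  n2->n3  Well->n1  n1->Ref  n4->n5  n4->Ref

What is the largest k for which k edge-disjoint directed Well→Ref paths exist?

4

Assign every edge capacity 1; by Menger, the answer equals the max flow.
Path Well→Ref (+1); total 1.
Path Well→n1→Ref (+1); total 2.
Path Well→n2→Ref (+1); total 3.
Path Well→n4→Ref (+1); total 4.
No residual Well→Ref path; max flow = 4.
Certifying cut of size 4: {Well→Ref, Well→n1, Well→n2, Well→n4}.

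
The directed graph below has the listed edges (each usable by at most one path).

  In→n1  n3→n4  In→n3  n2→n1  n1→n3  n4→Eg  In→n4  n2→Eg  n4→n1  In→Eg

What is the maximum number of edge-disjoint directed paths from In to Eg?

2

Assign every edge capacity 1; by Menger, the answer equals the max flow.
Path In→Eg (+1); total 1.
Path In→n4→Eg (+1); total 2.
No residual In→Eg path; max flow = 2.
Certifying cut of size 2: {In→Eg, n4→Eg}.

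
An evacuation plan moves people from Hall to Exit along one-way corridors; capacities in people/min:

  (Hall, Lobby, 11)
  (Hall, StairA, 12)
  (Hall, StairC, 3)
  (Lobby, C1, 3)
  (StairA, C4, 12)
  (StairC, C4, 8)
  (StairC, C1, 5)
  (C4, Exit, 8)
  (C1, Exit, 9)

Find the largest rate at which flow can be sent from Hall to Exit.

14

Augment Hall→Lobby→C1→Exit: bottleneck 3, flow now 3.
Augment Hall→StairA→C4→Exit: bottleneck 8, flow now 11.
Augment Hall→StairC→C1→Exit: bottleneck 3, flow now 14.
No augmenting path remains; maximum flow = 14.
In the residual graph, reachable from Hall: {Hall, Lobby, StairA, C4}.
Min-cut edges: Hall→StairC (3), Lobby→C1 (3), C4→Exit (8); capacity 3 + 3 + 8 = 14.
This cut is saturated, so no flow can exceed 14.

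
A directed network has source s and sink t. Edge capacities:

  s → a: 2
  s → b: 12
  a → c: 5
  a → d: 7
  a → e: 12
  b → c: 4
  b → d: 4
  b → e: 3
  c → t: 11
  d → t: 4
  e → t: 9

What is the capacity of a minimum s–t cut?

13

Augment s→a→c→t: bottleneck 2, flow now 2.
Augment s→b→c→t: bottleneck 4, flow now 6.
Augment s→b→d→t: bottleneck 4, flow now 10.
Augment s→b→e→t: bottleneck 3, flow now 13.
No augmenting path remains; maximum flow = 13.
By max-flow min-cut, the minimum cut capacity equals the max flow.
In the residual graph, reachable from s: {s, b}.
Min-cut edges: s→a (2), b→c (4), b→d (4), b→e (3); capacity 2 + 4 + 4 + 3 = 13.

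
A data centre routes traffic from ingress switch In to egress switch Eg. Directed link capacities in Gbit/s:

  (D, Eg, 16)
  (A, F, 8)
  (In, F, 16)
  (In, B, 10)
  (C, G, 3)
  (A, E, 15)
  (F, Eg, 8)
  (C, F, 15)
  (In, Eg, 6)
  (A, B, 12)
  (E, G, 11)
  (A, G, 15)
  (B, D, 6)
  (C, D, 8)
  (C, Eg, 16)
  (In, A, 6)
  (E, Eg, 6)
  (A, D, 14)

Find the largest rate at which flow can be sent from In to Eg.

Augment In→Eg: bottleneck 6, flow now 6.
Augment In→F→Eg: bottleneck 8, flow now 14.
Augment In→A→D→Eg: bottleneck 6, flow now 20.
Augment In→B→D→Eg: bottleneck 6, flow now 26.
No augmenting path remains; maximum flow = 26.
In the residual graph, reachable from In: {In, B, F}.
Min-cut edges: In→A (6), In→Eg (6), B→D (6), F→Eg (8); capacity 6 + 6 + 6 + 8 = 26.
This cut is saturated, so no flow can exceed 26.

26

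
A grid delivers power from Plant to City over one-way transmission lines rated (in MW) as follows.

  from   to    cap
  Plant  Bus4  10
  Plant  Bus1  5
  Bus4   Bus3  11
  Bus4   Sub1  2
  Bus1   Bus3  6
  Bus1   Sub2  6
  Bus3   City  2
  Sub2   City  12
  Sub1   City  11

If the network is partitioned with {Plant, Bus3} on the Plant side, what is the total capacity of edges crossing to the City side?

17

Edges leaving {Plant, Bus3}: Plant→Bus4 (10), Plant→Bus1 (5), Bus3→City (2).
Cut capacity = 10 + 5 + 2 = 17.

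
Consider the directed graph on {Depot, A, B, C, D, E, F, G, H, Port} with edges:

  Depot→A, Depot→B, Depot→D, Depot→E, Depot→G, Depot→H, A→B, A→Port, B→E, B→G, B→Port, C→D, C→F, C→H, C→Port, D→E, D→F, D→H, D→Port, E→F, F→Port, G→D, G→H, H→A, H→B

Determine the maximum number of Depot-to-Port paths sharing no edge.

Assign every edge capacity 1; by Menger, the answer equals the max flow.
Path Depot→A→Port (+1); total 1.
Path Depot→B→Port (+1); total 2.
Path Depot→D→Port (+1); total 3.
Path Depot→E→F→Port (+1); total 4.
No residual Depot→Port path; max flow = 4.
Certifying cut of size 4: {A→Port, B→Port, D→Port, F→Port}.

4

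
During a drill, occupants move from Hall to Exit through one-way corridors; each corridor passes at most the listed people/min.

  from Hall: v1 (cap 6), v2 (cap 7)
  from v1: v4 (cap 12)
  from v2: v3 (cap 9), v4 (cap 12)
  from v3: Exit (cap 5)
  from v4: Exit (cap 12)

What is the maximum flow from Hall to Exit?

Augment Hall→v1→v4→Exit: bottleneck 6, flow now 6.
Augment Hall→v2→v3→Exit: bottleneck 5, flow now 11.
Augment Hall→v2→v4→Exit: bottleneck 2, flow now 13.
No augmenting path remains; maximum flow = 13.
In the residual graph, reachable from Hall: {Hall}.
Min-cut edges: Hall→v1 (6), Hall→v2 (7); capacity 6 + 7 = 13.
This cut is saturated, so no flow can exceed 13.

13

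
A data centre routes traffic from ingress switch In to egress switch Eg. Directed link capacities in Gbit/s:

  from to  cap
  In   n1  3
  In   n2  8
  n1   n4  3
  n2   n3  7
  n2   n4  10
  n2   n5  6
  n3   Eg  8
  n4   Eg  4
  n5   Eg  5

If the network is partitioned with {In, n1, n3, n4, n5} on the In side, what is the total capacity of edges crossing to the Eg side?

Edges leaving {In, n1, n3, n4, n5}: In→n2 (8), n3→Eg (8), n4→Eg (4), n5→Eg (5).
Cut capacity = 8 + 8 + 4 + 5 = 25.

25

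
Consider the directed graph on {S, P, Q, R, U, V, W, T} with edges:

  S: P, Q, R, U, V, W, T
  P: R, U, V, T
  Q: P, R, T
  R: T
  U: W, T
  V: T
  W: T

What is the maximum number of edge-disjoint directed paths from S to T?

Assign every edge capacity 1; by Menger, the answer equals the max flow.
Path S→T (+1); total 1.
Path S→P→T (+1); total 2.
Path S→Q→T (+1); total 3.
Path S→R→T (+1); total 4.
Path S→U→T (+1); total 5.
Path S→V→T (+1); total 6.
Path S→W→T (+1); total 7.
No residual S→T path; max flow = 7.
Certifying cut of size 7: {S→P, S→Q, S→R, S→T, S→U, S→V, S→W}.

7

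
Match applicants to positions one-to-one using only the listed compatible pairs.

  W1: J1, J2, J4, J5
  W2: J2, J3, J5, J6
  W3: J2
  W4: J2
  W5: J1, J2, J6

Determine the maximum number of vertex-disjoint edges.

Unit-capacity flow: source→left, listed edges, right→sink; max matching = max flow.
Augmenting path W1→J1 (+1); matched 1.
Augmenting path W2→J2 (+1); matched 2.
Augmenting path W5→J6 (+1); matched 3.
Augmenting path W3→J2→W2→J3 (+1); matched 4.
No augmenting path remains; maximum matching = 4.
König certificate: {W1, W2, W5, J2} is a vertex cover of size 4 (every listed pair touches it), so no matching can be larger.

4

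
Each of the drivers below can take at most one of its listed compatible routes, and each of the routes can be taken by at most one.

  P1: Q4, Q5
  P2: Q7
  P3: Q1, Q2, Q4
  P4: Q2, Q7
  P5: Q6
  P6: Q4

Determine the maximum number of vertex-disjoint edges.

Unit-capacity flow: source→left, listed edges, right→sink; max matching = max flow.
Augmenting path P1→Q4 (+1); matched 1.
Augmenting path P2→Q7 (+1); matched 2.
Augmenting path P3→Q1 (+1); matched 3.
Augmenting path P4→Q2 (+1); matched 4.
Augmenting path P5→Q6 (+1); matched 5.
Augmenting path P6→Q4→P1→Q5 (+1); matched 6.
No augmenting path remains; maximum matching = 6.
König certificate: {P1, P2, P3, P4, P5, P6} is a vertex cover of size 6 (every listed pair touches it), so no matching can be larger.

6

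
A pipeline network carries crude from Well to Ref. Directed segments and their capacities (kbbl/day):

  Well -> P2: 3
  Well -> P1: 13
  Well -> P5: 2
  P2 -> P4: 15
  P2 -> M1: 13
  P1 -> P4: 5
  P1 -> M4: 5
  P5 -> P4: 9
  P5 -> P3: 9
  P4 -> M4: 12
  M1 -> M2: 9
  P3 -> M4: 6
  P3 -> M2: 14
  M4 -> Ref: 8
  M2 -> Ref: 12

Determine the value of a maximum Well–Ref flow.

13

Augment Well→P1→M4→Ref: bottleneck 5, flow now 5.
Augment Well→P2→P4→M4→Ref: bottleneck 3, flow now 8.
Augment Well→P5→P3→M2→Ref: bottleneck 2, flow now 10.
Augment Well→P1→P4→P2→M1→M2→Ref: bottleneck 3, flow now 13. (uses reverse residual edge)
No augmenting path remains; maximum flow = 13.
In the residual graph, reachable from Well: {Well, P1, P4, M4}.
Min-cut edges: Well→P2 (3), Well→P5 (2), M4→Ref (8); capacity 3 + 2 + 8 = 13.
This cut is saturated, so no flow can exceed 13.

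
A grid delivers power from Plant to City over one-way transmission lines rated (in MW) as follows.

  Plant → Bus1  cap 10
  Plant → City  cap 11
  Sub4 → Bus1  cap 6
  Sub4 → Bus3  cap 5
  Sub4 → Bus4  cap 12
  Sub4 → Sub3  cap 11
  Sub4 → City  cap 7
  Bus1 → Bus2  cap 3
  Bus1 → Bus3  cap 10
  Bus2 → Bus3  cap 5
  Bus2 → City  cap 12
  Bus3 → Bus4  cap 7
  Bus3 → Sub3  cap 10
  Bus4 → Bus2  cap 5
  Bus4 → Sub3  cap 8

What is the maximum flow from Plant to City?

19

Augment Plant→City: bottleneck 11, flow now 11.
Augment Plant→Bus1→Bus2→City: bottleneck 3, flow now 14.
Augment Plant→Bus1→Bus3→Bus4→Bus2→City: bottleneck 5, flow now 19.
No augmenting path remains; maximum flow = 19.
In the residual graph, reachable from Plant: {Plant, Bus1, Bus3, Bus4, Sub3}.
Min-cut edges: Plant→City (11), Bus1→Bus2 (3), Bus4→Bus2 (5); capacity 11 + 3 + 5 = 19.
This cut is saturated, so no flow can exceed 19.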